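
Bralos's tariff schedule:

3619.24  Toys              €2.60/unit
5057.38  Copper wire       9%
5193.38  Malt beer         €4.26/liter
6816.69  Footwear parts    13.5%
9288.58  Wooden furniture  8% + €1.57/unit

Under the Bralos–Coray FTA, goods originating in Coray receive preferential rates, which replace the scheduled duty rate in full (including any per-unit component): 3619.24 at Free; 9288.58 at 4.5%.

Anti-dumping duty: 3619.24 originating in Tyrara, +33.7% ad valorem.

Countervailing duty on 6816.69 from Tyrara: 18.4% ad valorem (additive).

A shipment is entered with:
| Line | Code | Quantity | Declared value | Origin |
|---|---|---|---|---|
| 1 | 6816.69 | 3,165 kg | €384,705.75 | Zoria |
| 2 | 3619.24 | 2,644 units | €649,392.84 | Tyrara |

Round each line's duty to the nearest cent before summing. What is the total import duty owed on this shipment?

Line 1 (6816.69, Zoria, 3,165 kg, €384,705.75):
Base rate for 6816.69 is 13.5%.
The additional-duty order on 6816.69 targets Tyrara, not Zoria; it does not apply.
Duty = €384,705.75 × 13.5% = €51,935.28.
Line 2 (3619.24, Tyrara, 2,644 units, €649,392.84):
Base rate for 3619.24 is €2.60/unit.
3619.24 has an FTA preferential rate, but origin Tyrara is not Coray; base rate stands.
Additional duty on 3619.24 from Tyrara: +33.7% ad valorem. Applied ad valorem rate = 33.7%.
Duty = €649,392.84 × 33.7% + 2,644 × €2.60 = €225,719.79.
Total = €51,935.28 + €225,719.79 = €277,655.07.

€277,655.07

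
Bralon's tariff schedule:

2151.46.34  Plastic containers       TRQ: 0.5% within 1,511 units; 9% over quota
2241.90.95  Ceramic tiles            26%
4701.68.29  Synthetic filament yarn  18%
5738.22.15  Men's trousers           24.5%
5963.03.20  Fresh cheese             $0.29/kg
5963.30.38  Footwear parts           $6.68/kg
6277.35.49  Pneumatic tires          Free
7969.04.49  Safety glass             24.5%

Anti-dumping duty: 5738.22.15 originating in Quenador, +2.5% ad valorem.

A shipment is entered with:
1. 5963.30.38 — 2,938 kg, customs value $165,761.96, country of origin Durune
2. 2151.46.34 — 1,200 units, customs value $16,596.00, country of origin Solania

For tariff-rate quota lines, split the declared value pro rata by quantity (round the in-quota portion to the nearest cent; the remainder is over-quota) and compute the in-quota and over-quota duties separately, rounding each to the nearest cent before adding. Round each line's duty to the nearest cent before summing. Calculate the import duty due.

Line 1 (5963.30.38, Durune, 2,938 kg, $165,761.96):
Base rate for 5963.30.38 is $6.68/kg.
Duty = 2,938 × $6.68 = $19,625.84.
Line 2 (2151.46.34, Solania, 1,200 units, $16,596.00):
Code 2151.46.34 is under a tariff-rate quota (threshold 1,511 units). Quantity 1,200 units is within the quota, so the in-quota rate 0.5% applies to the full value.
Duty = $16,596.00 × 0.5% = $82.98.
Total = $19,625.84 + $82.98 = $19,708.82.

$19,708.82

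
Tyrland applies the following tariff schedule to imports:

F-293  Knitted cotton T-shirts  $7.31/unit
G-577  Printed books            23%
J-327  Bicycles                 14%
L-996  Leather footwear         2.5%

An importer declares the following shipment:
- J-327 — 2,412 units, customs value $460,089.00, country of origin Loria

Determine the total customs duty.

Line 1 (J-327, Loria, 2,412 units, $460,089.00):
Base rate for J-327 is 14%.
Duty = $460,089.00 × 14% = $64,412.46.

$64,412.46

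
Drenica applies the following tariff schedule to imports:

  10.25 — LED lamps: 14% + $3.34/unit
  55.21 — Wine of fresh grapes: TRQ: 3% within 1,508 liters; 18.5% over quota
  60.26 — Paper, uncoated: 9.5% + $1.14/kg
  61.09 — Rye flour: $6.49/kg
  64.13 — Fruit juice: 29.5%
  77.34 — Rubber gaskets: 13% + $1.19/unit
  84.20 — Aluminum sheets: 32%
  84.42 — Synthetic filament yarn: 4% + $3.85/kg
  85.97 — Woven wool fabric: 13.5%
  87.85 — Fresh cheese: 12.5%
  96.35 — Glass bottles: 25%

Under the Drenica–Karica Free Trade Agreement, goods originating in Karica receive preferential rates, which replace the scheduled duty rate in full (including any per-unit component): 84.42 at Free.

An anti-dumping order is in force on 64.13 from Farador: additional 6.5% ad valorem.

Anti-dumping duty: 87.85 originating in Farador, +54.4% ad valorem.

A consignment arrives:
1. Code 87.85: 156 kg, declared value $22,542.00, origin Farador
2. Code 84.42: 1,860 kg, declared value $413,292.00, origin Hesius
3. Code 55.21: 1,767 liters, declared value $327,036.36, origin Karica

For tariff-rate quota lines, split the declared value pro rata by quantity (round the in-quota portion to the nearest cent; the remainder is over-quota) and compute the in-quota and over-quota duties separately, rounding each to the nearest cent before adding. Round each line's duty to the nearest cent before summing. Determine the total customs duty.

$56,014.41

Line 1 (87.85, Farador, 156 kg, $22,542.00):
Base rate for 87.85 is 12.5%.
Additional duty on 87.85 from Farador: +54.4%. Applied ad valorem rate: 12.5% + 54.4% = 66.9%.
Duty = $22,542.00 × 66.9% = $15,080.60.
Line 2 (84.42, Hesius, 1,860 kg, $413,292.00):
Base rate for 84.42 is 4% + $3.85/kg.
84.42 has an FTA preferential rate, but origin Hesius is not Karica; base rate stands.
Duty = $413,292.00 × 4% + 1,860 × $3.85 = $23,692.68.
Line 3 (55.21, Karica, 1,767 liters, $327,036.36):
Code 55.21 is under a tariff-rate quota (threshold 1,508 liters). In-quota: 1,508 liters at 3%; over-quota: 259 liters at 18.5%.
Pro-rata value split: in-quota = $327,036.36 × 1,508/1,767 = $279,100.64; over-quota = $327,036.36 − $279,100.64 = $47,935.72.
In-quota duty = $279,100.64 × 3% = $8,373.02. Over-quota duty = $47,935.72 × 18.5% = $8,868.11.
Line duty = $8,373.02 + $8,868.11 = $17,241.13.
Total = $15,080.60 + $23,692.68 + $17,241.13 = $56,014.41.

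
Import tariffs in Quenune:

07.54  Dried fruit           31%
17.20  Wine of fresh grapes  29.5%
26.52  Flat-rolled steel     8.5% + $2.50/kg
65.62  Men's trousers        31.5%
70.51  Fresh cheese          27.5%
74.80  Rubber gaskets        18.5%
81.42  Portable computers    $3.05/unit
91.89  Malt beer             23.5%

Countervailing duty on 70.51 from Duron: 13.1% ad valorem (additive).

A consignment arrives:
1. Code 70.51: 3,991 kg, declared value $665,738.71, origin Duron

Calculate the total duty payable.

Line 1 (70.51, Duron, 3,991 kg, $665,738.71):
Base rate for 70.51 is 27.5%.
Additional duty on 70.51 from Duron: +13.1%. Applied ad valorem rate: 27.5% + 13.1% = 40.6%.
Duty = $665,738.71 × 40.6% = $270,289.92.

$270,289.92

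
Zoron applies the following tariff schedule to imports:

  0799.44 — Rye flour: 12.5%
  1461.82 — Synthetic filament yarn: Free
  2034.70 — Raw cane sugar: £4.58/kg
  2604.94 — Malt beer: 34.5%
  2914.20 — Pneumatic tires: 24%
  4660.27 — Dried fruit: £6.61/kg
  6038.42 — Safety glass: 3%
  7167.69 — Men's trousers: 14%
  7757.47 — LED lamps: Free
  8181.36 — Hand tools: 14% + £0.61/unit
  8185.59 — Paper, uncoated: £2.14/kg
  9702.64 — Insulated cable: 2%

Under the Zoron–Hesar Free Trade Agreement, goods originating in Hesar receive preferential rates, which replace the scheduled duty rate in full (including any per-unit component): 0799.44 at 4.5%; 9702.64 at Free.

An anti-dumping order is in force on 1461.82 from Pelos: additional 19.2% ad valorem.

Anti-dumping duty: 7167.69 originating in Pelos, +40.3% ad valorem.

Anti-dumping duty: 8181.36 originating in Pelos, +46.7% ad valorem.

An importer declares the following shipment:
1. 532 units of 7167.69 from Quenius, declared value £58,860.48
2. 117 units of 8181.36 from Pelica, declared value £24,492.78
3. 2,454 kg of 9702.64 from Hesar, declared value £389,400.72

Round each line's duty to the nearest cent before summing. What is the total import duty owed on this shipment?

£11,740.83

Line 1 (7167.69, Quenius, 532 units, £58,860.48):
Base rate for 7167.69 is 14%.
The additional-duty order on 7167.69 targets Pelos, not Quenius; it does not apply.
Duty = £58,860.48 × 14% = £8,240.47.
Line 2 (8181.36, Pelica, 117 units, £24,492.78):
Base rate for 8181.36 is 14% + £0.61/unit.
The additional-duty order on 8181.36 targets Pelos, not Pelica; it does not apply.
Duty = £24,492.78 × 14% + 117 × £0.61 = £3,500.36.
Line 3 (9702.64, Hesar, 2,454 kg, £389,400.72):
Base rate for 9702.64 is 2%.
Origin Hesar qualifies under the Zoron–Hesar agreement and 9702.64 is covered: preferential rate Free applies instead.
Duty = £389,400.72 × 0% = £0.00.
Total = £8,240.47 + £3,500.36 + £0.00 = £11,740.83.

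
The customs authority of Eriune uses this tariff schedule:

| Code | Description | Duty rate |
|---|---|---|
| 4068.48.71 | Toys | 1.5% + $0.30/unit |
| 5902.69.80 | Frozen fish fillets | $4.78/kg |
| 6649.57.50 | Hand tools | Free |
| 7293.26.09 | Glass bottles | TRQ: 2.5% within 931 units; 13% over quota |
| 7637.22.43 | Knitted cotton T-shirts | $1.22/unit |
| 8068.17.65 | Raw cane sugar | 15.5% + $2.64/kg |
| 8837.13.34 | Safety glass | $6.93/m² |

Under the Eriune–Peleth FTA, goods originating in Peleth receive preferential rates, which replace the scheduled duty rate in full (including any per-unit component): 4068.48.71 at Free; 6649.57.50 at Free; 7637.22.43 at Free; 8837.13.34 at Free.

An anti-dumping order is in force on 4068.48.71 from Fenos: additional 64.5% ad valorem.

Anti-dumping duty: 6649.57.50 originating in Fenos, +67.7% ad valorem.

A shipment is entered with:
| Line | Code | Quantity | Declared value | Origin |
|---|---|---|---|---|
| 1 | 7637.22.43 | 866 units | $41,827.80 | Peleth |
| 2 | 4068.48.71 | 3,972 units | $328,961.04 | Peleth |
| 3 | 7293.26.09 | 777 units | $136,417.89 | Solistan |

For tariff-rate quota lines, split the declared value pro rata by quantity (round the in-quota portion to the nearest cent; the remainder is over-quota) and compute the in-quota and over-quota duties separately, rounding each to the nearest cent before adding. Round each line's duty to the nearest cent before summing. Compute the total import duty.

$3,410.45

Line 1 (7637.22.43, Peleth, 866 units, $41,827.80):
Base rate for 7637.22.43 is $1.22/unit.
Origin Peleth qualifies under the Eriune–Peleth agreement and 7637.22.43 is covered: preferential rate Free applies instead.
Duty = $41,827.80 × 0% = $0.00.
Line 2 (4068.48.71, Peleth, 3,972 units, $328,961.04):
Base rate for 4068.48.71 is 1.5% + $0.30/unit.
Origin Peleth qualifies under the Eriune–Peleth agreement and 4068.48.71 is covered: preferential rate Free applies instead.
The additional-duty order on 4068.48.71 targets Fenos, not Peleth; it does not apply.
Duty = $328,961.04 × 0% = $0.00.
Line 3 (7293.26.09, Solistan, 777 units, $136,417.89):
Code 7293.26.09 is under a tariff-rate quota (threshold 931 units). Quantity 777 units is within the quota, so the in-quota rate 2.5% applies to the full value.
Duty = $136,417.89 × 2.5% = $3,410.45.
Total = $0.00 + $0.00 + $3,410.45 = $3,410.45.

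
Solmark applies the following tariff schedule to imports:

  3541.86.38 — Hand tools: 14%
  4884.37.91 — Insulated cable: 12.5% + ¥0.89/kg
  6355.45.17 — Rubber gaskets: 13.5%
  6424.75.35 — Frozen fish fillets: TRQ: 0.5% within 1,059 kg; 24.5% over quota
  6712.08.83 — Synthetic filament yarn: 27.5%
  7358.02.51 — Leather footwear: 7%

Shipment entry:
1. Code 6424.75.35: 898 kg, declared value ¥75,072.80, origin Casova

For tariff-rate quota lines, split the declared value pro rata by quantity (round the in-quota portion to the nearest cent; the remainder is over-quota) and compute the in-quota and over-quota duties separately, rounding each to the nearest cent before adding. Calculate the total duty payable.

¥375.36

Line 1 (6424.75.35, Casova, 898 kg, ¥75,072.80):
Code 6424.75.35 is under a tariff-rate quota (threshold 1,059 kg). Quantity 898 kg is within the quota, so the in-quota rate 0.5% applies to the full value.
Duty = ¥75,072.80 × 0.5% = ¥375.36.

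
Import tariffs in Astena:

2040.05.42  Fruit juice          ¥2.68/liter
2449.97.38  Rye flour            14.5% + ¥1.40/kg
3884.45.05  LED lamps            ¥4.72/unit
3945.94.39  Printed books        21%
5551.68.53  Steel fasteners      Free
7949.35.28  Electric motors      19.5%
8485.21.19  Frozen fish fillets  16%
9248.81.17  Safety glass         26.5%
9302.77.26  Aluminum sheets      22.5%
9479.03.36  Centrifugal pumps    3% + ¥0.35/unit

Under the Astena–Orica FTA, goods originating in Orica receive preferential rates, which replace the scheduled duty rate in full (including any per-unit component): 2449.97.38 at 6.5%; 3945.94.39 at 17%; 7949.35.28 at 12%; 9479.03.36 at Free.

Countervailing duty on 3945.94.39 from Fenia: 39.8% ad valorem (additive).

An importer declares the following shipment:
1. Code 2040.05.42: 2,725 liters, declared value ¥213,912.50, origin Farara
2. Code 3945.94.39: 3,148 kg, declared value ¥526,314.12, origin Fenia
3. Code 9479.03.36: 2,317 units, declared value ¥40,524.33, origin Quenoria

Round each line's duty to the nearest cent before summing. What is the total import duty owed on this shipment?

Line 1 (2040.05.42, Farara, 2,725 liters, ¥213,912.50):
Base rate for 2040.05.42 is ¥2.68/liter.
Duty = 2,725 × ¥2.68 = ¥7,303.00.
Line 2 (3945.94.39, Fenia, 3,148 kg, ¥526,314.12):
Base rate for 3945.94.39 is 21%.
3945.94.39 has an FTA preferential rate, but origin Fenia is not Orica; base rate stands.
Additional duty on 3945.94.39 from Fenia: +39.8%. Applied ad valorem rate: 21% + 39.8% = 60.8%.
Duty = ¥526,314.12 × 60.8% = ¥319,998.98.
Line 3 (9479.03.36, Quenoria, 2,317 units, ¥40,524.33):
Base rate for 9479.03.36 is 3% + ¥0.35/unit.
9479.03.36 has an FTA preferential rate, but origin Quenoria is not Orica; base rate stands.
Duty = ¥40,524.33 × 3% + 2,317 × ¥0.35 = ¥2,026.68.
Total = ¥7,303.00 + ¥319,998.98 + ¥2,026.68 = ¥329,328.66.

¥329,328.66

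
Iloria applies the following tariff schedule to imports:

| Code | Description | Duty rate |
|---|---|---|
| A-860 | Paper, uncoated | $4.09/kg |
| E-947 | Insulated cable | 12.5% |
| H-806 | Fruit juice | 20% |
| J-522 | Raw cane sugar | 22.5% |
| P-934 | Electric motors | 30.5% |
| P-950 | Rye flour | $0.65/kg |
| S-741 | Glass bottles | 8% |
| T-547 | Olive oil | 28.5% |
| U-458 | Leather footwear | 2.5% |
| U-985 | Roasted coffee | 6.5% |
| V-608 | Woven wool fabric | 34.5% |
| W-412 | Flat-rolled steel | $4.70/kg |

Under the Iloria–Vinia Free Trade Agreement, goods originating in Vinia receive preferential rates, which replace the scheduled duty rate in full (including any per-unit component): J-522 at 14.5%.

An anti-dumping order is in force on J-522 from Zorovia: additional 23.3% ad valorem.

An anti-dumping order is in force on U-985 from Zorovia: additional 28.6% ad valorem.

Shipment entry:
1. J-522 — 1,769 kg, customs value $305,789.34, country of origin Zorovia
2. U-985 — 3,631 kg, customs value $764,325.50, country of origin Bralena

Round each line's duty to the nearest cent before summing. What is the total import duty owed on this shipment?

Line 1 (J-522, Zorovia, 1,769 kg, $305,789.34):
Base rate for J-522 is 22.5%.
J-522 has an FTA preferential rate, but origin Zorovia is not Vinia; base rate stands.
Additional duty on J-522 from Zorovia: +23.3%. Applied ad valorem rate: 22.5% + 23.3% = 45.8%.
Duty = $305,789.34 × 45.8% = $140,051.52.
Line 2 (U-985, Bralena, 3,631 kg, $764,325.50):
Base rate for U-985 is 6.5%.
The additional-duty order on U-985 targets Zorovia, not Bralena; it does not apply.
Duty = $764,325.50 × 6.5% = $49,681.16.
Total = $140,051.52 + $49,681.16 = $189,732.68.

$189,732.68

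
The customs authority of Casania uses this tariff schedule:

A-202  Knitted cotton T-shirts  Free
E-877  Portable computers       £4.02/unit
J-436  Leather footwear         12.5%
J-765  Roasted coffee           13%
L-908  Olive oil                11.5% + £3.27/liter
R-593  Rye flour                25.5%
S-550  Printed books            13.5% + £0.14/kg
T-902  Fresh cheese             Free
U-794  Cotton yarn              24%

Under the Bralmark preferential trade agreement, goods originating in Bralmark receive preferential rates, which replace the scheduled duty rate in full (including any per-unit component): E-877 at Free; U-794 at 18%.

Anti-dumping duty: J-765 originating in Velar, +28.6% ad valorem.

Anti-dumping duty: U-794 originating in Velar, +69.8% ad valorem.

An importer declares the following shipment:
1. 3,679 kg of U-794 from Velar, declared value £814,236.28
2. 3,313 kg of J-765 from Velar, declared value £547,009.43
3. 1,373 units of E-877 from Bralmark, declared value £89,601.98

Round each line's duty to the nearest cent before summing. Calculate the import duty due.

£991,309.55

Line 1 (U-794, Velar, 3,679 kg, £814,236.28):
Base rate for U-794 is 24%.
U-794 has an FTA preferential rate, but origin Velar is not Bralmark; base rate stands.
Additional duty on U-794 from Velar: +69.8%. Applied ad valorem rate: 24% + 69.8% = 93.8%.
Duty = £814,236.28 × 93.8% = £763,753.63.
Line 2 (J-765, Velar, 3,313 kg, £547,009.43):
Base rate for J-765 is 13%.
Additional duty on J-765 from Velar: +28.6%. Applied ad valorem rate: 13% + 28.6% = 41.6%.
Duty = £547,009.43 × 41.6% = £227,555.92.
Line 3 (E-877, Bralmark, 1,373 units, £89,601.98):
Base rate for E-877 is £4.02/unit.
Origin Bralmark qualifies under the Casania–Bralmark agreement and E-877 is covered: preferential rate Free applies instead.
Duty = £89,601.98 × 0% = £0.00.
Total = £763,753.63 + £227,555.92 + £0.00 = £991,309.55.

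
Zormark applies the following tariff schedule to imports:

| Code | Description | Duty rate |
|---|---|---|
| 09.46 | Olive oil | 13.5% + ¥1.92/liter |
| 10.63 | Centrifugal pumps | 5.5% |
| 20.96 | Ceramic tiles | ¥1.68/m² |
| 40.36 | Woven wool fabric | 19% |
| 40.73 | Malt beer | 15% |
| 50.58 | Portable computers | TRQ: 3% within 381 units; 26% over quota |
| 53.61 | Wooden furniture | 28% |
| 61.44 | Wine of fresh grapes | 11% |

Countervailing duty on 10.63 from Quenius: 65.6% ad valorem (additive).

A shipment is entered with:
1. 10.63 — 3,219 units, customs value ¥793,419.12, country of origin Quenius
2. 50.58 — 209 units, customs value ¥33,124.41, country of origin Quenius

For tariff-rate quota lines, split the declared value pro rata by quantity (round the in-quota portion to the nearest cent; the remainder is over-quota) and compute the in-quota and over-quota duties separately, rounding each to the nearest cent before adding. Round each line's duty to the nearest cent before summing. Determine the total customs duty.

Line 1 (10.63, Quenius, 3,219 units, ¥793,419.12):
Base rate for 10.63 is 5.5%.
Additional duty on 10.63 from Quenius: +65.6%. Applied ad valorem rate: 5.5% + 65.6% = 71.1%.
Duty = ¥793,419.12 × 71.1% = ¥564,120.99.
Line 2 (50.58, Quenius, 209 units, ¥33,124.41):
Code 50.58 is under a tariff-rate quota (threshold 381 units). Quantity 209 units is within the quota, so the in-quota rate 3% applies to the full value.
Duty = ¥33,124.41 × 3% = ¥993.73.
Total = ¥564,120.99 + ¥993.73 = ¥565,114.72.

¥565,114.72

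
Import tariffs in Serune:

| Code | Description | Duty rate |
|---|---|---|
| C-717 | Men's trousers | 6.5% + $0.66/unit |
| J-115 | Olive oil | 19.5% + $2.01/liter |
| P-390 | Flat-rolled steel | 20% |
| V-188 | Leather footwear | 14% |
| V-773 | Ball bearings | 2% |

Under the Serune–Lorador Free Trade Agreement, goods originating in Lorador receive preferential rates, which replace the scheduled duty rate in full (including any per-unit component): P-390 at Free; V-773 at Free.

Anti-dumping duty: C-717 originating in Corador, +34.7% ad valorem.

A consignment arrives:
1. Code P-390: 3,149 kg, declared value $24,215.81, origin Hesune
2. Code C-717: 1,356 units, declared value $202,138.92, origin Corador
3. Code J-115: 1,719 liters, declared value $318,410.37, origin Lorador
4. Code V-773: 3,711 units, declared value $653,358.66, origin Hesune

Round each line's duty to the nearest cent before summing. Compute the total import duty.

Line 1 (P-390, Hesune, 3,149 kg, $24,215.81):
Base rate for P-390 is 20%.
P-390 has an FTA preferential rate, but origin Hesune is not Lorador; base rate stands.
Duty = $24,215.81 × 20% = $4,843.16.
Line 2 (C-717, Corador, 1,356 units, $202,138.92):
Base rate for C-717 is 6.5% + $0.66/unit.
Additional duty on C-717 from Corador: +34.7%. Applied ad valorem rate: 6.5% + 34.7% = 41.2%.
Duty = $202,138.92 × 41.2% + 1,356 × $0.66 = $84,176.20.
Line 3 (J-115, Lorador, 1,719 liters, $318,410.37):
Base rate for J-115 is 19.5% + $2.01/liter.
Origin Lorador is the FTA partner but J-115 is not on the preference list; base rate stands.
Duty = $318,410.37 × 19.5% + 1,719 × $2.01 = $65,545.21.
Line 4 (V-773, Hesune, 3,711 units, $653,358.66):
Base rate for V-773 is 2%.
V-773 has an FTA preferential rate, but origin Hesune is not Lorador; base rate stands.
Duty = $653,358.66 × 2% = $13,067.17.
Total = $4,843.16 + $84,176.20 + $65,545.21 + $13,067.17 = $167,631.74.

$167,631.74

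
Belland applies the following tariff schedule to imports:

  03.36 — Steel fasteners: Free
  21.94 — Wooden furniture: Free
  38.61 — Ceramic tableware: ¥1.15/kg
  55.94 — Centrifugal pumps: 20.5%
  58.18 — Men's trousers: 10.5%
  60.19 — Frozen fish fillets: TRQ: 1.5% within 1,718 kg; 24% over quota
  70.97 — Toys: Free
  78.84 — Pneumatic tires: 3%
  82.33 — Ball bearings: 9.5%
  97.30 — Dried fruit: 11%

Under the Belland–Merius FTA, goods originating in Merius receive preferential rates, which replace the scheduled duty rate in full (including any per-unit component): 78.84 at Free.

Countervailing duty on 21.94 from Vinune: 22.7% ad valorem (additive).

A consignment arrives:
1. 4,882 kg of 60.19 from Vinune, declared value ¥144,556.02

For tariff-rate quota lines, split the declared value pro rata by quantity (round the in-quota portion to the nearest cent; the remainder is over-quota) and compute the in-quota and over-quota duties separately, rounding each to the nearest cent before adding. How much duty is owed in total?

¥23,247.70

Line 1 (60.19, Vinune, 4,882 kg, ¥144,556.02):
Code 60.19 is under a tariff-rate quota (threshold 1,718 kg). In-quota: 1,718 kg at 1.5%; over-quota: 3,164 kg at 24%.
Pro-rata value split: in-quota = ¥144,556.02 × 1,718/4,882 = ¥50,869.98; over-quota = ¥144,556.02 − ¥50,869.98 = ¥93,686.04.
In-quota duty = ¥50,869.98 × 1.5% = ¥763.05. Over-quota duty = ¥93,686.04 × 24% = ¥22,484.65.
Line duty = ¥763.05 + ¥22,484.65 = ¥23,247.70.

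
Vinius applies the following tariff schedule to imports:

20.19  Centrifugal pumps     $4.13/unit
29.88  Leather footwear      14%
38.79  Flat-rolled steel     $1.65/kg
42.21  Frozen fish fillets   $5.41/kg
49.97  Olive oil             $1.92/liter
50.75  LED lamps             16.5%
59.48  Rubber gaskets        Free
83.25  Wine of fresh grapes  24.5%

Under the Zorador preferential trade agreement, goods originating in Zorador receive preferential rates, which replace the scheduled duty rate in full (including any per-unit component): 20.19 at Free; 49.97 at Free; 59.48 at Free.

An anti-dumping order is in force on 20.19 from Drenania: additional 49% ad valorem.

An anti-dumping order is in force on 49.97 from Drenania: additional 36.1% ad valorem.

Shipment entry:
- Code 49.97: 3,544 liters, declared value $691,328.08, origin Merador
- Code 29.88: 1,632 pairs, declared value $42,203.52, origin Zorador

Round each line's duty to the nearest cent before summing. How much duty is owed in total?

$12,712.97

Line 1 (49.97, Merador, 3,544 liters, $691,328.08):
Base rate for 49.97 is $1.92/liter.
49.97 has an FTA preferential rate, but origin Merador is not Zorador; base rate stands.
The additional-duty order on 49.97 targets Drenania, not Merador; it does not apply.
Duty = 3,544 × $1.92 = $6,804.48.
Line 2 (29.88, Zorador, 1,632 pairs, $42,203.52):
Base rate for 29.88 is 14%.
Origin Zorador is the FTA partner but 29.88 is not on the preference list; base rate stands.
Duty = $42,203.52 × 14% = $5,908.49.
Total = $6,804.48 + $5,908.49 = $12,712.97.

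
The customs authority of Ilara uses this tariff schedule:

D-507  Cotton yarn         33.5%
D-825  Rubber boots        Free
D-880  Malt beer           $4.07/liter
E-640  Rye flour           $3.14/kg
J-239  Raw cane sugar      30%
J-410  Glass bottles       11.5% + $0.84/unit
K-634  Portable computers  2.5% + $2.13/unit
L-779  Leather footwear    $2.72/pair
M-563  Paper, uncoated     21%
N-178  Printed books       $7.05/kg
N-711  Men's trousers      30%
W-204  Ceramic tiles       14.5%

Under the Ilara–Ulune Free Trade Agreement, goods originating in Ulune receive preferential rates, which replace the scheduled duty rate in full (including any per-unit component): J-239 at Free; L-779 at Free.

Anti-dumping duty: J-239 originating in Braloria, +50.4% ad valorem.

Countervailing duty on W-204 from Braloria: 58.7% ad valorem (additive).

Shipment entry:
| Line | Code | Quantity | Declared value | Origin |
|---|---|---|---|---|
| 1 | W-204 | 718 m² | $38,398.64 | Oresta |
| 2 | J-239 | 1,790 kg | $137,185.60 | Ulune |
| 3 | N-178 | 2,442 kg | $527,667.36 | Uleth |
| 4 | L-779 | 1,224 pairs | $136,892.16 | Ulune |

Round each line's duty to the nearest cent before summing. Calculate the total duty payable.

Line 1 (W-204, Oresta, 718 m², $38,398.64):
Base rate for W-204 is 14.5%.
The additional-duty order on W-204 targets Braloria, not Oresta; it does not apply.
Duty = $38,398.64 × 14.5% = $5,567.80.
Line 2 (J-239, Ulune, 1,790 kg, $137,185.60):
Base rate for J-239 is 30%.
Origin Ulune qualifies under the Ilara–Ulune agreement and J-239 is covered: preferential rate Free applies instead.
The additional-duty order on J-239 targets Braloria, not Ulune; it does not apply.
Duty = $137,185.60 × 0% = $0.00.
Line 3 (N-178, Uleth, 2,442 kg, $527,667.36):
Base rate for N-178 is $7.05/kg.
Duty = 2,442 × $7.05 = $17,216.10.
Line 4 (L-779, Ulune, 1,224 pairs, $136,892.16):
Base rate for L-779 is $2.72/pair.
Origin Ulune qualifies under the Ilara–Ulune agreement and L-779 is covered: preferential rate Free applies instead.
Duty = $136,892.16 × 0% = $0.00.
Total = $5,567.80 + $0.00 + $17,216.10 + $0.00 = $22,783.90.

$22,783.90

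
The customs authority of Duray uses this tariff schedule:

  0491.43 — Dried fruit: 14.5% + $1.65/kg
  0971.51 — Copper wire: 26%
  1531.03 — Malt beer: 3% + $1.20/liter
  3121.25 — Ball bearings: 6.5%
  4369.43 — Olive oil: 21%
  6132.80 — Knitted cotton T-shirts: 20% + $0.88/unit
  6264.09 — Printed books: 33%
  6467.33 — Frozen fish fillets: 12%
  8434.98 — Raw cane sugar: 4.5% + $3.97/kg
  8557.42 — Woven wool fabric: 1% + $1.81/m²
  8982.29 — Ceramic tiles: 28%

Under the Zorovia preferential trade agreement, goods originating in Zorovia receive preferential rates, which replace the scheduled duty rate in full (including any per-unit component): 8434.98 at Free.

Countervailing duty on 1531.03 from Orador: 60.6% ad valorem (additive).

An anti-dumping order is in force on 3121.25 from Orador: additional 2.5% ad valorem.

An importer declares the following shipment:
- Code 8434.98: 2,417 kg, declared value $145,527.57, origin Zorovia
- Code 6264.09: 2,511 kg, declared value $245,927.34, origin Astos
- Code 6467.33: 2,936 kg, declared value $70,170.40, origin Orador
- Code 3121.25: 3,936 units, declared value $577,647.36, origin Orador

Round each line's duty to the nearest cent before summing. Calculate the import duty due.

$141,564.73

Line 1 (8434.98, Zorovia, 2,417 kg, $145,527.57):
Base rate for 8434.98 is 4.5% + $3.97/kg.
Origin Zorovia qualifies under the Duray–Zorovia agreement and 8434.98 is covered: preferential rate Free applies instead.
Duty = $145,527.57 × 0% = $0.00.
Line 2 (6264.09, Astos, 2,511 kg, $245,927.34):
Base rate for 6264.09 is 33%.
Duty = $245,927.34 × 33% = $81,156.02.
Line 3 (6467.33, Orador, 2,936 kg, $70,170.40):
Base rate for 6467.33 is 12%.
Duty = $70,170.40 × 12% = $8,420.45.
Line 4 (3121.25, Orador, 3,936 units, $577,647.36):
Base rate for 3121.25 is 6.5%.
Additional duty on 3121.25 from Orador: +2.5%. Applied ad valorem rate: 6.5% + 2.5% = 9%.
Duty = $577,647.36 × 9% = $51,988.26.
Total = $0.00 + $81,156.02 + $8,420.45 + $51,988.26 = $141,564.73.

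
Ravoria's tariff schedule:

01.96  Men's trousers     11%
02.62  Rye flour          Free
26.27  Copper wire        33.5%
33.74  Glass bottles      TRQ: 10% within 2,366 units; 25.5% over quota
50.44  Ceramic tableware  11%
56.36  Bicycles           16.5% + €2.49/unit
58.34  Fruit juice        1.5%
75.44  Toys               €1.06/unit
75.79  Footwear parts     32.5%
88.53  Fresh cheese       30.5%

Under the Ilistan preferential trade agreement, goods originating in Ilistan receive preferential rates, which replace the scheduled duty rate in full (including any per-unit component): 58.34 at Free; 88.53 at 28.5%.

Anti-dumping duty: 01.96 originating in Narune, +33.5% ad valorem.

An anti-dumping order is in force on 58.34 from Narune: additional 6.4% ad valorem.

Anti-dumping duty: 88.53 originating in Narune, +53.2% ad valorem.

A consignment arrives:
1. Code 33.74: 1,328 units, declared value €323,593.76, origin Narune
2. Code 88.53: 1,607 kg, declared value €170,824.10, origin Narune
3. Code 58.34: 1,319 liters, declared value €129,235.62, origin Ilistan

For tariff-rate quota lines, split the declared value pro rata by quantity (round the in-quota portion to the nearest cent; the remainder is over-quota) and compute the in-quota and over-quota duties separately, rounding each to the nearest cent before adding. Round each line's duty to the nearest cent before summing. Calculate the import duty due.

Line 1 (33.74, Narune, 1,328 units, €323,593.76):
Code 33.74 is under a tariff-rate quota (threshold 2,366 units). Quantity 1,328 units is within the quota, so the in-quota rate 10% applies to the full value.
Duty = €323,593.76 × 10% = €32,359.38.
Line 2 (88.53, Narune, 1,607 kg, €170,824.10):
Base rate for 88.53 is 30.5%.
88.53 has an FTA preferential rate, but origin Narune is not Ilistan; base rate stands.
Additional duty on 88.53 from Narune: +53.2%. Applied ad valorem rate: 30.5% + 53.2% = 83.7%.
Duty = €170,824.10 × 83.7% = €142,979.77.
Line 3 (58.34, Ilistan, 1,319 liters, €129,235.62):
Base rate for 58.34 is 1.5%.
Origin Ilistan qualifies under the Ravoria–Ilistan agreement and 58.34 is covered: preferential rate Free applies instead.
The additional-duty order on 58.34 targets Narune, not Ilistan; it does not apply.
Duty = €129,235.62 × 0% = €0.00.
Total = €32,359.38 + €142,979.77 + €0.00 = €175,339.15.

€175,339.15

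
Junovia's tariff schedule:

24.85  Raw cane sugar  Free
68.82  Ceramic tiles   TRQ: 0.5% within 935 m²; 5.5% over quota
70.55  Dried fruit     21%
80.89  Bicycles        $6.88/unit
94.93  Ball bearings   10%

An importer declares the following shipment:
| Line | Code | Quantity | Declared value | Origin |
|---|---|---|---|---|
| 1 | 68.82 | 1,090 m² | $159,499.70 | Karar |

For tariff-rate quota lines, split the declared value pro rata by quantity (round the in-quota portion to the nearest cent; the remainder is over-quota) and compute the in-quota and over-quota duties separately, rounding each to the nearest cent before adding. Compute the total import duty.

Line 1 (68.82, Karar, 1,090 m², $159,499.70):
Code 68.82 is under a tariff-rate quota (threshold 935 m²). In-quota: 935 m² at 0.5%; over-quota: 155 m² at 5.5%.
Pro-rata value split: in-quota = $159,499.70 × 935/1,090 = $136,818.55; over-quota = $159,499.70 − $136,818.55 = $22,681.15.
In-quota duty = $136,818.55 × 0.5% = $684.09. Over-quota duty = $22,681.15 × 5.5% = $1,247.46.
Line duty = $684.09 + $1,247.46 = $1,931.55.

$1,931.55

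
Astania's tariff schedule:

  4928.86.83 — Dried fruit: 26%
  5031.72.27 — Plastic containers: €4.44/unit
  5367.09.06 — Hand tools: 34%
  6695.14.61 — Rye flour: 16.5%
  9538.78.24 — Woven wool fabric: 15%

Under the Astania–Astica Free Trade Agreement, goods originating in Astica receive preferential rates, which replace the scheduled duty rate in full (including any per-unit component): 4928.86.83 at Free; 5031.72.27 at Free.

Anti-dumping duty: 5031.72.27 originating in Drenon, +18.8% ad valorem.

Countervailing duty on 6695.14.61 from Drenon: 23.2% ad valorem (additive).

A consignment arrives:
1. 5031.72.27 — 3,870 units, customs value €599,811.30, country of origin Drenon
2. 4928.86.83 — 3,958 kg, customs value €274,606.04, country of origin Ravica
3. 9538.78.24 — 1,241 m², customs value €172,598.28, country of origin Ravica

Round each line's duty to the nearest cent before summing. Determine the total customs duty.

€227,234.63

Line 1 (5031.72.27, Drenon, 3,870 units, €599,811.30):
Base rate for 5031.72.27 is €4.44/unit.
5031.72.27 has an FTA preferential rate, but origin Drenon is not Astica; base rate stands.
Additional duty on 5031.72.27 from Drenon: +18.8% ad valorem. Applied ad valorem rate = 18.8%.
Duty = €599,811.30 × 18.8% + 3,870 × €4.44 = €129,947.32.
Line 2 (4928.86.83, Ravica, 3,958 kg, €274,606.04):
Base rate for 4928.86.83 is 26%.
4928.86.83 has an FTA preferential rate, but origin Ravica is not Astica; base rate stands.
Duty = €274,606.04 × 26% = €71,397.57.
Line 3 (9538.78.24, Ravica, 1,241 m², €172,598.28):
Base rate for 9538.78.24 is 15%.
Duty = €172,598.28 × 15% = €25,889.74.
Total = €129,947.32 + €71,397.57 + €25,889.74 = €227,234.63.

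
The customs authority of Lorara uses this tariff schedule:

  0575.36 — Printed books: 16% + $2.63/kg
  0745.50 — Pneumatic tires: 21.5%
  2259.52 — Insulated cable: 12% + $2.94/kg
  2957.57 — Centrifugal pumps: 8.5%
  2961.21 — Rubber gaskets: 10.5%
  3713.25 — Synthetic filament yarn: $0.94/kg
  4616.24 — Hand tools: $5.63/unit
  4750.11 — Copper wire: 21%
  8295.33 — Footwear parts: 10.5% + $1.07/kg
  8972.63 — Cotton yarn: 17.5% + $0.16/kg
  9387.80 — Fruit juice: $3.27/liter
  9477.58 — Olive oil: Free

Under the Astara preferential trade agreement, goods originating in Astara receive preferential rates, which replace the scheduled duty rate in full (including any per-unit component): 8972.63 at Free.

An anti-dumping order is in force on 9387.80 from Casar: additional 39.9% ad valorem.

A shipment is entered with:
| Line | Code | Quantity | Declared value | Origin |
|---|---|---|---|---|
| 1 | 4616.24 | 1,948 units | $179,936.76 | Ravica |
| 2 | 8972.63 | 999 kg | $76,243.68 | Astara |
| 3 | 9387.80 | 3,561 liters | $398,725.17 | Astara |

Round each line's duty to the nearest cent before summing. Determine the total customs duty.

Line 1 (4616.24, Ravica, 1,948 units, $179,936.76):
Base rate for 4616.24 is $5.63/unit.
Duty = 1,948 × $5.63 = $10,967.24.
Line 2 (8972.63, Astara, 999 kg, $76,243.68):
Base rate for 8972.63 is 17.5% + $0.16/kg.
Origin Astara qualifies under the Lorara–Astara agreement and 8972.63 is covered: preferential rate Free applies instead.
Duty = $76,243.68 × 0% = $0.00.
Line 3 (9387.80, Astara, 3,561 liters, $398,725.17):
Base rate for 9387.80 is $3.27/liter.
Origin Astara is the FTA partner but 9387.80 is not on the preference list; base rate stands.
The additional-duty order on 9387.80 targets Casar, not Astara; it does not apply.
Duty = 3,561 × $3.27 = $11,644.47.
Total = $10,967.24 + $0.00 + $11,644.47 = $22,611.71.

$22,611.71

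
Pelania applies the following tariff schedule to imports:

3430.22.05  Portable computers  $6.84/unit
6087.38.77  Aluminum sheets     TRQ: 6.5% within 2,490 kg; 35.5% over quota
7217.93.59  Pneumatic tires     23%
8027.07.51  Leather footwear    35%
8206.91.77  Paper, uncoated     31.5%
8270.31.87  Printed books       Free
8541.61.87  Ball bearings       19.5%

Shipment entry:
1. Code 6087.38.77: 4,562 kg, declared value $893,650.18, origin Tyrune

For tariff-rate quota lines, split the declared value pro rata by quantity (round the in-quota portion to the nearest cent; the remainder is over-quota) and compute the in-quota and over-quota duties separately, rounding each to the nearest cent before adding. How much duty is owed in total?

Line 1 (6087.38.77, Tyrune, 4,562 kg, $893,650.18):
Code 6087.38.77 is under a tariff-rate quota (threshold 2,490 kg). In-quota: 2,490 kg at 6.5%; over-quota: 2,072 kg at 35.5%.
Pro-rata value split: in-quota = $893,650.18 × 2,490/4,562 = $487,766.10; over-quota = $893,650.18 − $487,766.10 = $405,884.08.
In-quota duty = $487,766.10 × 6.5% = $31,704.80. Over-quota duty = $405,884.08 × 35.5% = $144,088.85.
Line duty = $31,704.80 + $144,088.85 = $175,793.65.

$175,793.65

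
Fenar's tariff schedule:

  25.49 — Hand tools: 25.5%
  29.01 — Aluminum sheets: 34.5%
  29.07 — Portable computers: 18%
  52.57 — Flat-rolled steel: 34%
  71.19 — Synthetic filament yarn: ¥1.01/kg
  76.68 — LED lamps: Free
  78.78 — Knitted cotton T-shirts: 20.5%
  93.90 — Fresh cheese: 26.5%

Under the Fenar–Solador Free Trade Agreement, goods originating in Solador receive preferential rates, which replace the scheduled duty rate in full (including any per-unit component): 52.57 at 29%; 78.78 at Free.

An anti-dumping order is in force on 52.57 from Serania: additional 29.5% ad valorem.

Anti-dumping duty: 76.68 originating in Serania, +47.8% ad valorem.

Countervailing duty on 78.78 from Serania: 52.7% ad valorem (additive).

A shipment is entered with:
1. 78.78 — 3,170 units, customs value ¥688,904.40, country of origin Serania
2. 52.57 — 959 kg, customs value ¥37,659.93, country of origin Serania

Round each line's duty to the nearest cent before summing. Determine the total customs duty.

Line 1 (78.78, Serania, 3,170 units, ¥688,904.40):
Base rate for 78.78 is 20.5%.
78.78 has an FTA preferential rate, but origin Serania is not Solador; base rate stands.
Additional duty on 78.78 from Serania: +52.7%. Applied ad valorem rate: 20.5% + 52.7% = 73.2%.
Duty = ¥688,904.40 × 73.2% = ¥504,278.02.
Line 2 (52.57, Serania, 959 kg, ¥37,659.93):
Base rate for 52.57 is 34%.
52.57 has an FTA preferential rate, but origin Serania is not Solador; base rate stands.
Additional duty on 52.57 from Serania: +29.5%. Applied ad valorem rate: 34% + 29.5% = 63.5%.
Duty = ¥37,659.93 × 63.5% = ¥23,914.06.
Total = ¥504,278.02 + ¥23,914.06 = ¥528,192.08.

¥528,192.08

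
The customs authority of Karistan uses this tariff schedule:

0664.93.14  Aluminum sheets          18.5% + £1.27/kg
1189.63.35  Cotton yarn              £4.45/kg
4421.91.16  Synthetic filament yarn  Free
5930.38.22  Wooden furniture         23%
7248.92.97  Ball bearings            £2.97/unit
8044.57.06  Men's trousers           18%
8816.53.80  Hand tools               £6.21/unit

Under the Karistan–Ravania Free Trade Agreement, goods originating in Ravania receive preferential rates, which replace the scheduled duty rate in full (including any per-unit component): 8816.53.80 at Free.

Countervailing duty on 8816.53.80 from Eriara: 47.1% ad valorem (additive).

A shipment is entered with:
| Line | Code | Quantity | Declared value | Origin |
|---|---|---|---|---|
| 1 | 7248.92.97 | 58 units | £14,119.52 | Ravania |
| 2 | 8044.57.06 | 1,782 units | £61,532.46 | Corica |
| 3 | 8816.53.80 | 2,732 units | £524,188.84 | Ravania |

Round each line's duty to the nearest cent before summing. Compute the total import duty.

Line 1 (7248.92.97, Ravania, 58 units, £14,119.52):
Base rate for 7248.92.97 is £2.97/unit.
Origin Ravania is the FTA partner but 7248.92.97 is not on the preference list; base rate stands.
Duty = 58 × £2.97 = £172.26.
Line 2 (8044.57.06, Corica, 1,782 units, £61,532.46):
Base rate for 8044.57.06 is 18%.
Duty = £61,532.46 × 18% = £11,075.84.
Line 3 (8816.53.80, Ravania, 2,732 units, £524,188.84):
Base rate for 8816.53.80 is £6.21/unit.
Origin Ravania qualifies under the Karistan–Ravania agreement and 8816.53.80 is covered: preferential rate Free applies instead.
The additional-duty order on 8816.53.80 targets Eriara, not Ravania; it does not apply.
Duty = £524,188.84 × 0% = £0.00.
Total = £172.26 + £11,075.84 + £0.00 = £11,248.10.

£11,248.10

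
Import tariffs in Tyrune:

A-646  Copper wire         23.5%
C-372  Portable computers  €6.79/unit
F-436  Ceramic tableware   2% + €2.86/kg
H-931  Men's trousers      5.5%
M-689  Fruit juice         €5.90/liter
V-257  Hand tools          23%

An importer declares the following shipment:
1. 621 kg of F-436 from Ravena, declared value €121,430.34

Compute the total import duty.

€4,204.67

Line 1 (F-436, Ravena, 621 kg, €121,430.34):
Base rate for F-436 is 2% + €2.86/kg.
Duty = €121,430.34 × 2% + 621 × €2.86 = €4,204.67.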